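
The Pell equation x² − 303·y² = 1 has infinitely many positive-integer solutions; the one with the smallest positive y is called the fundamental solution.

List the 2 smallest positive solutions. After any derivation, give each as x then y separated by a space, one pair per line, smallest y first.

[17; 2,2,5,2,2,34] for √303; ℓ=6 ⇒ convergent index 5
step 0: (17, 1)  from 17·(1,0) + (0,1)
…
step 4: (1027, 59)  from 2·(470,27) + (87,5)
step 5: (2524, 145)  from 2·(1027,59) + (470,27)
(x₁, y₁) = (2524, 145);  2524² − 303·145² = 1 ✓
k=2:  x_2 = 2524·2524+303·145·145 = 12741151,  y_2 = 2524·145+145·2524 = 731960

2524 145
12741151 731960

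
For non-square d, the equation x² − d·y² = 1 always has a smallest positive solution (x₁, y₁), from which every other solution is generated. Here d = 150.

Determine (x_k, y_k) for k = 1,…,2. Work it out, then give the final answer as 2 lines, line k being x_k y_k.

49 4
4801 392

d=150: √d = [12; 4,24] (ℓ=2, even), read p_1/q_1
a_0=12:  p_0=12·1+0=12,  q_0=12·0+1=1
a_1=4:  p_1=4·12+1=49,  q_1=4·1+0=4
→ (49, 4).  Check: 49²=2401, 150·4²=2400, difference 1.
(49+4√150)^2 = 4801 + 392√150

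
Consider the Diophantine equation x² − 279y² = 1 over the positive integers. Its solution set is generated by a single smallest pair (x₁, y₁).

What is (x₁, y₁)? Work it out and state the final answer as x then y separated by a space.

[16; 1,2,2,1,2,2,1,32] for √279; ℓ=8 ⇒ convergent index 7
step 0: (16, 1)  from 16·(1,0) + (0,1)
…
step 2: (50, 3)  from 2·(17,1) + (16,1)
step 3: (117, 7)  from 2·(50,3) + (17,1)
…
step 6: (1069, 64)  from 2·(451,27) + (167,10)
step 7: (1520, 91)  from 1·(1069,64) + (451,27)
fundamental: x₁=1520, y₁=91  (since 2310400 − 279·8281 = 1)

1520 91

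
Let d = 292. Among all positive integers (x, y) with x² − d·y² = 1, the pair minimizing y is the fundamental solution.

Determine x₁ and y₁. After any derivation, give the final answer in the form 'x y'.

d=292: √d = [17; 11,2,1,3,8,3,1,2,11,34] (ℓ=10, even), read p_9/q_9
a_0=17:  p_0=17·1+0=17,  q_0=17·0+1=1
…
a_6=3:  p_6=3·17669+2136=55143,  q_6=3·1034+125=3227
…
a_8=2:  p_8=2·72812+55143=200767,  q_8=2·4261+3227=11749
a_9=11:  p_9=11·200767+72812=2281249,  q_9=11·11749+4261=133500
(x₁, y₁) = (2281249, 133500);  2281249² − 292·133500² = 1 ✓

2281249 133500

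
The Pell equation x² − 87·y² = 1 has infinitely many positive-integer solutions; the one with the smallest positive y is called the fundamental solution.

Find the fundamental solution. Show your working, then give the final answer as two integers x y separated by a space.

28 3

d=87: √d = [9; 3,18] (ℓ=2, even), read p_1/q_1
a_0=9:  p_0=9·1+0=9,  q_0=9·0+1=1
a_1=3:  p_1=3·9+1=28,  q_1=3·1+0=3
(x₁, y₁) = (28, 3);  28² − 87·3² = 1 ✓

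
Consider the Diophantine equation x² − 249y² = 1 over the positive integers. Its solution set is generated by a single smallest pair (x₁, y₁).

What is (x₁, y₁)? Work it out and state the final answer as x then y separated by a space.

[15; 1,3,1,1,5,…,3,1,30] for √249; ℓ=16 ⇒ convergent index 15
k=0  a_k=15  p_k/q_k = 15/1
…
k=3  a_k=1  p_k/q_k = 79/5
…
k=5  a_k=5  p_k/q_k = 789/50
…
k=7  a_k=3  p_k/q_k = 3582/227
k=8  a_k=10  p_k/q_k = 36751/2329
…
k=11  a_k=5  p_k/q_k = 866765/54929
…
k=13  a_k=1  p_k/q_k = 1884116/119401
k=14  a_k=3  p_k/q_k = 6669699/422675
k=15  a_k=1  p_k/q_k = 8553815/542076
fundamental: x₁=8553815, y₁=542076  (since 73167751054225 − 249·293846389776 = 1)

8553815 542076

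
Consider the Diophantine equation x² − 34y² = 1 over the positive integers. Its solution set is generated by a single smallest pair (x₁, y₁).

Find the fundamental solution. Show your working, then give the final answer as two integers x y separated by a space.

35 6

√34 → a₀=5, period (1,4,1,10); ℓ=4 even so k=3
step 0: (5, 1)  from 5·(1,0) + (0,1)
…
step 2: (29, 5)  from 4·(6,1) + (5,1)
step 3: (35, 6)  from 1·(29,5) + (6,1)
fundamental: x₁=35, y₁=6  (since 1225 − 34·36 = 1)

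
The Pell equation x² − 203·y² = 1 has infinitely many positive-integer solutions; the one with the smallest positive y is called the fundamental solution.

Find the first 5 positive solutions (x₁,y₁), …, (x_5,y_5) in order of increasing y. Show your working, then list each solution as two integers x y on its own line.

d=203: √d = [14; 4,28] (ℓ=2, even), read p_1/q_1
a_0=14:  p_0=14·1+0=14,  q_0=14·0+1=1
a_1=4:  p_1=4·14+1=57,  q_1=4·1+0=4
(x₁, y₁) = (57, 4);  57² − 203·4² = 1 ✓
(x_2, y_2) = (57·57 + 203·4·4, 57·4 + 4·57) = (6497, 456)
(x_3, y_3) = (57·6497 + 203·4·456, 57·456 + 4·6497) = (740601, 51980)
(x_4, y_4) = (57·740601 + 203·4·51980, 57·51980 + 4·740601) = (84422017, 5925264)
(x_5, y_5) = (57·84422017 + 203·4·5925264, 57·5925264 + 4·84422017) = (9623369337, 675428116)

57 4
6497 456
740601 51980
84422017 5925264
9623369337 675428116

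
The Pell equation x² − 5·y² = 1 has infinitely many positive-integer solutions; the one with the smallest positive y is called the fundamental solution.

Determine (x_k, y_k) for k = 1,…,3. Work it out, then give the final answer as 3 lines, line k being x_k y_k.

9 4
161 72
2889 1292

√5 = [2; 4, …], period ℓ=1 (odd) → k=1
step 0: (2, 1)  from 2·(1,0) + (0,1)
step 1: (9, 4)  from 4·(2,1) + (1,0)
(x₁, y₁) = (9, 4);  9² − 5·4² = 1 ✓
(9+4√5)^2 = 161 + 72√5
(9+4√5)^3 = 2889 + 1292√5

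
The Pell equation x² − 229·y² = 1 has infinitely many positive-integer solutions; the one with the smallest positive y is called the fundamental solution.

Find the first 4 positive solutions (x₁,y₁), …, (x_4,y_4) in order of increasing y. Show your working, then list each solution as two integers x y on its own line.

√229 → a₀=15, period (7,1,1,7,30); ℓ=5 odd so k=9
i=0: a=15 ⇒ p=15, q=1
i=1: a=7 ⇒ p=106, q=7
…
i=3: a=1 ⇒ p=227, q=15
…
i=6: a=7 ⇒ p=362399, q=23948
…
i=8: a=1 ⇒ p=776325, q=51301
i=9: a=7 ⇒ p=5848201, q=386460
(x₁, y₁) = (5848201, 386460);  5848201² − 229·386460² = 1 ✓
(5848201+386460√229)^2 = 68402909872801 + 4520191516920√229
(5848201+386460√229)^3 = 800067931842043513801 + 52869977098885735380√229
(5848201+386460√229)^4 = 9357916158133073035999171201 + 618388505879356792878585840√229

5848201 386460
68402909872801 4520191516920
800067931842043513801 52869977098885735380
9357916158133073035999171201 618388505879356792878585840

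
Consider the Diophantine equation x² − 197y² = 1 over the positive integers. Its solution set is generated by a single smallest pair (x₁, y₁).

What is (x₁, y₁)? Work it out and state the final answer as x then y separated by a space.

393 28

√197 = [14; 28, …], period ℓ=1 (odd) → k=1
i=0: a=14 ⇒ p=14, q=1
i=1: a=28 ⇒ p=393, q=28
(x₁, y₁) = (393, 28);  393² − 197·28² = 1 ✓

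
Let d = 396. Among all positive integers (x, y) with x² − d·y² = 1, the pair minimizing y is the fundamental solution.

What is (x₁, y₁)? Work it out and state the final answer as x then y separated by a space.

√396 = [19; 1,8,1,38, …], period ℓ=4 (even) → k=3
i=0: a=19 ⇒ p=19, q=1
i=1: a=1 ⇒ p=20, q=1
i=2: a=8 ⇒ p=179, q=9
i=3: a=1 ⇒ p=199, q=10
→ (199, 10).  Check: 199²=39601, 396·10²=39600, difference 1.

199 10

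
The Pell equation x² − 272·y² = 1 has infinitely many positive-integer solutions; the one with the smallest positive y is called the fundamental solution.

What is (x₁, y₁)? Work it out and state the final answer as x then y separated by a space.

√272 → a₀=16, period (2,32); ℓ=2 even so k=1
i=0: a=16 ⇒ p=16, q=1
i=1: a=2 ⇒ p=33, q=2
→ (33, 2).  Check: 33²=1089, 272·2²=1088, difference 1.

33 2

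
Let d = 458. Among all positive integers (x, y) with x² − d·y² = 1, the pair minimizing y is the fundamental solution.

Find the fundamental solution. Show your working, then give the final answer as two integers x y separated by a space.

d=458: √d = [21; 2,2,42] (ℓ=3, odd), read p_5/q_5
step 0: (21, 1)  from 21·(1,0) + (0,1)
step 1: (43, 2)  from 2·(21,1) + (1,0)
…
step 4: (9181, 429)  from 2·(4537,212) + (107,5)
step 5: (22899, 1070)  from 2·(9181,429) + (4537,212)
(x₁, y₁) = (22899, 1070);  22899² − 458·1070² = 1 ✓

22899 1070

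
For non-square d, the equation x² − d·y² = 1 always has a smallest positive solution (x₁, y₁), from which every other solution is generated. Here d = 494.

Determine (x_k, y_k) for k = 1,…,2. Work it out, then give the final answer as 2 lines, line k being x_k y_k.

[22; 4,2,2,1,2,1,2,2,4,44] for √494; ℓ=10 ⇒ convergent index 9
step 0: (22, 1)  from 22·(1,0) + (0,1)
…
step 4: (689, 31)  from 1·(489,22) + (200,9)
step 5: (1867, 84)  from 2·(689,31) + (489,22)
…
step 7: (6979, 314)  from 2·(2556,115) + (1867,84)
step 8: (16514, 743)  from 2·(6979,314) + (2556,115)
step 9: (73035, 3286)  from 4·(16514,743) + (6979,314)
→ (73035, 3286).  Check: 73035²=5334111225, 494·3286²=5334111224, difference 1.
(73035+3286√494)^2 = 10668222449 + 479986020√494

73035 3286
10668222449 479986020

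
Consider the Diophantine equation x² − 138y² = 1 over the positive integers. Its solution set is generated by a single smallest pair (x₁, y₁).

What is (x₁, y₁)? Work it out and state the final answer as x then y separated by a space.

47 4

[11; 1,2,1,22] for √138; ℓ=4 ⇒ convergent index 3
a_0=11:  p_0=11·1+0=11,  q_0=11·0+1=1
a_1=1:  p_1=1·11+1=12,  q_1=1·1+0=1
a_2=2:  p_2=2·12+11=35,  q_2=2·1+1=3
a_3=1:  p_3=1·35+12=47,  q_3=1·3+1=4
fundamental: x₁=47, y₁=4  (since 2209 − 138·16 = 1)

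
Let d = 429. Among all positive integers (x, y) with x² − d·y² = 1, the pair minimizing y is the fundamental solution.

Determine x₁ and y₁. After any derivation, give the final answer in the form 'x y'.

1524095 73584

√429 → a₀=20, period (1,2,2,9,1,12,1,9,2,2,1,40); ℓ=12 even so k=11
k=0  a_k=20  p_k/q_k = 20/1
…
k=2  a_k=2  p_k/q_k = 62/3
k=3  a_k=2  p_k/q_k = 145/7
k=4  a_k=9  p_k/q_k = 1367/66
k=5  a_k=1  p_k/q_k = 1512/73
k=6  a_k=12  p_k/q_k = 19511/942
…
k=10  a_k=2  p_k/q_k = 1085636/52415
k=11  a_k=1  p_k/q_k = 1524095/73584
fundamental: x₁=1524095, y₁=73584  (since 2322865569025 − 429·5414605056 = 1)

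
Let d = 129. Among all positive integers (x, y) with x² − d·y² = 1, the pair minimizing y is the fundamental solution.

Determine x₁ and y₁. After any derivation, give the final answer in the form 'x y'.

d=129: √d = [11; 2,1,3,1,6,1,3,1,2,22] (ℓ=10, even), read p_9/q_9
k=0  a_k=11  p_k/q_k = 11/1
k=1  a_k=2  p_k/q_k = 23/2
…
k=3  a_k=3  p_k/q_k = 125/11
…
k=6  a_k=1  p_k/q_k = 1238/109
…
k=8  a_k=1  p_k/q_k = 6031/531
k=9  a_k=2  p_k/q_k = 16855/1484
→ (16855, 1484).  Check: 16855²=284091025, 129·1484²=284091024, difference 1.

16855 1484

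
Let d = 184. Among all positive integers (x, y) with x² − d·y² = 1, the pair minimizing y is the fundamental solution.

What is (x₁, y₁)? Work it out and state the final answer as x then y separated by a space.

d=184: √d = [13; 1,1,3,2,1,2,1,2,3,1,1,26] (ℓ=12, even), read p_11/q_11
i=0: a=13 ⇒ p=13, q=1
i=1: a=1 ⇒ p=14, q=1
…
i=3: a=3 ⇒ p=95, q=7
i=4: a=2 ⇒ p=217, q=16
…
i=6: a=2 ⇒ p=841, q=62
…
i=8: a=2 ⇒ p=3147, q=232
…
i=10: a=1 ⇒ p=13741, q=1013
i=11: a=1 ⇒ p=24335, q=1794
(x₁, y₁) = (24335, 1794);  24335² − 184·1794² = 1 ✓

24335 1794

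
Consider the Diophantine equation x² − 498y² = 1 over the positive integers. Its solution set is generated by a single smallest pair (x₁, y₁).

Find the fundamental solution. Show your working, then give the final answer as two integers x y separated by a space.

179777 8056

d=498: √d = [22; 3,6,22,6,3,44] (ℓ=6, even), read p_5/q_5
i=0: a=22 ⇒ p=22, q=1
i=1: a=3 ⇒ p=67, q=3
…
i=4: a=6 ⇒ p=56794, q=2545
i=5: a=3 ⇒ p=179777, q=8056
fundamental: x₁=179777, y₁=8056  (since 32319769729 − 498·64899136 = 1)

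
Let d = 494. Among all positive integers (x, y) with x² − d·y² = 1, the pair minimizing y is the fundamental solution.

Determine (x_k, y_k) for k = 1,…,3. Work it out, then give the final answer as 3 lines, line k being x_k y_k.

73035 3286
10668222449 479986020
1558307253052395 70111557938114

√494 → a₀=22, period (4,2,2,1,2,1,2,2,4,44); ℓ=10 even so k=9
step 0: (22, 1)  from 22·(1,0) + (0,1)
step 1: (89, 4)  from 4·(22,1) + (1,0)
step 2: (200, 9)  from 2·(89,4) + (22,1)
…
step 7: (6979, 314)  from 2·(2556,115) + (1867,84)
step 8: (16514, 743)  from 2·(6979,314) + (2556,115)
step 9: (73035, 3286)  from 4·(16514,743) + (6979,314)
fundamental: x₁=73035, y₁=3286  (since 5334111225 − 494·10797796 = 1)
k=2:  x_2 = 73035·73035+494·3286·3286 = 10668222449,  y_2 = 73035·3286+3286·73035 = 479986020
k=3:  x_3 = 73035·10668222449+494·3286·479986020 = 1558307253052395,  y_3 = 73035·479986020+3286·10668222449 = 70111557938114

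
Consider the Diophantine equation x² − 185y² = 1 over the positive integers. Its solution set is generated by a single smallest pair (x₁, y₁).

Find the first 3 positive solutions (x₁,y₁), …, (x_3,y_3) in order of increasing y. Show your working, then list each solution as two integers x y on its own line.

[13; 1,1,1,1,26] for √185; ℓ=5 ⇒ convergent index 9
k=0  a_k=13  p_k/q_k = 13/1
k=1  a_k=1  p_k/q_k = 14/1
k=2  a_k=1  p_k/q_k = 27/2
k=3  a_k=1  p_k/q_k = 41/3
…
k=5  a_k=26  p_k/q_k = 1809/133
k=6  a_k=1  p_k/q_k = 1877/138
…
k=8  a_k=1  p_k/q_k = 5563/409
k=9  a_k=1  p_k/q_k = 9249/680
(x₁, y₁) = (9249, 680);  9249² − 185·680² = 1 ✓
(x_2, y_2) = (9249·9249 + 185·680·680, 9249·680 + 680·9249) = (171088001, 12578640)
(x_3, y_3) = (9249·171088001 + 185·680·12578640, 9249·12578640 + 680·171088001) = (3164785833249, 232679682040)

9249 680
171088001 12578640
3164785833249 232679682040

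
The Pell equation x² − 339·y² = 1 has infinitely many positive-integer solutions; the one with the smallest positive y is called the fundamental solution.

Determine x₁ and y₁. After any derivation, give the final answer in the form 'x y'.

√339 = [18; 2,2,2,1,17,1,2,2,2,36, …], period ℓ=10 (even) → k=9
a_0=18:  p_0=18·1+0=18,  q_0=18·0+1=1
a_1=2:  p_1=2·18+1=37,  q_1=2·1+0=2
a_2=2:  p_2=2·37+18=92,  q_2=2·2+1=5
a_3=2:  p_3=2·92+37=221,  q_3=2·5+2=12
a_4=1:  p_4=1·221+92=313,  q_4=1·12+5=17
a_5=17:  p_5=17·313+221=5542,  q_5=17·17+12=301
…
a_7=2:  p_7=2·5855+5542=17252,  q_7=2·318+301=937
a_8=2:  p_8=2·17252+5855=40359,  q_8=2·937+318=2192
a_9=2:  p_9=2·40359+17252=97970,  q_9=2·2192+937=5321
fundamental: x₁=97970, y₁=5321  (since 9598120900 − 339·28313041 = 1)

97970 5321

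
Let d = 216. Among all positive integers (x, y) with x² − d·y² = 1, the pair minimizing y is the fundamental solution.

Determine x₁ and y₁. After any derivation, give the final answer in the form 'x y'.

d=216: √d = [14; 1,2,3,2,1,28] (ℓ=6, even), read p_5/q_5
k=0  a_k=14  p_k/q_k = 14/1
k=1  a_k=1  p_k/q_k = 15/1
k=2  a_k=2  p_k/q_k = 44/3
…
k=4  a_k=2  p_k/q_k = 338/23
k=5  a_k=1  p_k/q_k = 485/33
→ (485, 33).  Check: 485²=235225, 216·33²=235224, difference 1.

485 33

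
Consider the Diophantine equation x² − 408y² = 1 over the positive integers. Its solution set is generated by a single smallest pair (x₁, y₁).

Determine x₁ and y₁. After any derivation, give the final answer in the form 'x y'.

101 5

[20; 5,40] for √408; ℓ=2 ⇒ convergent index 1
step 0: (20, 1)  from 20·(1,0) + (0,1)
step 1: (101, 5)  from 5·(20,1) + (1,0)
fundamental: x₁=101, y₁=5  (since 10201 − 408·25 = 1)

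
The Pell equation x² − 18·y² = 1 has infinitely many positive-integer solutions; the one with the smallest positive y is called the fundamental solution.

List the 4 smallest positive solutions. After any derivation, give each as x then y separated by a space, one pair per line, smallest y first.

17 4
577 136
19601 4620
665857 156944

√18 = [4; 4,8, …], period ℓ=2 (even) → k=1
a_0=4:  p_0=4·1+0=4,  q_0=4·0+1=1
a_1=4:  p_1=4·4+1=17,  q_1=4·1+0=4
(x₁, y₁) = (17, 4);  17² − 18·4² = 1 ✓
n=2: (17,4)∘(17,4) = (17·17+18·4·4, 17·4+4·17) = (577,136)
n=3: (577,136)∘(17,4) = (17·577+18·4·136, 17·136+4·577) = (19601,4620)
n=4: (19601,4620)∘(17,4) = (17·19601+18·4·4620, 17·4620+4·19601) = (665857,156944)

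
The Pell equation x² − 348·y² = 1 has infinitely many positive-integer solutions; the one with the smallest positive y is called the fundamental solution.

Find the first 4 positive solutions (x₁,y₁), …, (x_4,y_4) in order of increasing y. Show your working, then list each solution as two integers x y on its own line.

1567 84
4910977 263256
15391000351 825044220
48235390189057 2585688322224

[18; 1,1,1,8,1,1,1,36] for √348; ℓ=8 ⇒ convergent index 7
k=0  a_k=18  p_k/q_k = 18/1
…
k=2  a_k=1  p_k/q_k = 37/2
…
k=4  a_k=8  p_k/q_k = 485/26
k=5  a_k=1  p_k/q_k = 541/29
k=6  a_k=1  p_k/q_k = 1026/55
k=7  a_k=1  p_k/q_k = 1567/84
fundamental: x₁=1567, y₁=84  (since 2455489 − 348·7056 = 1)
(1567+84√348)^2 = 4910977 + 263256√348
(1567+84√348)^3 = 15391000351 + 825044220√348
(1567+84√348)^4 = 48235390189057 + 2585688322224√348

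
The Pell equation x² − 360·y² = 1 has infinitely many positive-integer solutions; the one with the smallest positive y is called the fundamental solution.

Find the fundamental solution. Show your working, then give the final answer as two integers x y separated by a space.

√360 → a₀=18, period (1,36); ℓ=2 even so k=1
step 0: (18, 1)  from 18·(1,0) + (0,1)
step 1: (19, 1)  from 1·(18,1) + (1,0)
(x₁, y₁) = (19, 1);  19² − 360·1² = 1 ✓

19 1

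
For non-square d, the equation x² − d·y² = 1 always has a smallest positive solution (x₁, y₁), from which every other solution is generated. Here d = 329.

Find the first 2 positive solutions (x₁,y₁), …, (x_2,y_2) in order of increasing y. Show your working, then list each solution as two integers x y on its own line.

√329 → a₀=18, period (7,4,2,1,1,4,1,1,2,4,7,36); ℓ=12 even so k=11
a_0=18:  p_0=18·1+0=18,  q_0=18·0+1=1
…
a_2=4:  p_2=4·127+18=526,  q_2=4·7+1=29
a_3=2:  p_3=2·526+127=1179,  q_3=2·29+7=65
…
a_5=1:  p_5=1·1705+1179=2884,  q_5=1·94+65=159
a_6=4:  p_6=4·2884+1705=13241,  q_6=4·159+94=730
a_7=1:  p_7=1·13241+2884=16125,  q_7=1·730+159=889
a_8=1:  p_8=1·16125+13241=29366,  q_8=1·889+730=1619
…
a_10=4:  p_10=4·74857+29366=328794,  q_10=4·4127+1619=18127
a_11=7:  p_11=7·328794+74857=2376415,  q_11=7·18127+4127=131016
→ (2376415, 131016).  Check: 2376415²=5647348252225, 329·131016²=5647348252224, difference 1.
k=2:  x_2 = 2376415·2376415+329·131016·131016 = 11294696504449,  y_2 = 2376415·131016+131016·2376415 = 622696775280

2376415 131016
11294696504449 622696775280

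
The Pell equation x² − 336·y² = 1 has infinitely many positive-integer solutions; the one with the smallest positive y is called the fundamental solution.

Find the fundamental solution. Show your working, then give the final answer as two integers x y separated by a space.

55 3

√336 = [18; 3,36, …], period ℓ=2 (even) → k=1
i=0: a=18 ⇒ p=18, q=1
i=1: a=3 ⇒ p=55, q=3
fundamental: x₁=55, y₁=3  (since 3025 − 336·9 = 1)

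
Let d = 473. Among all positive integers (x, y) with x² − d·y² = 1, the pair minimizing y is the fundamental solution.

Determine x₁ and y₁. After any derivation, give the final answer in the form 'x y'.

√473 = [21; 1,2,1,42, …], period ℓ=4 (even) → k=3
a_0=21:  p_0=21·1+0=21,  q_0=21·0+1=1
a_1=1:  p_1=1·21+1=22,  q_1=1·1+0=1
a_2=2:  p_2=2·22+21=65,  q_2=2·1+1=3
a_3=1:  p_3=1·65+22=87,  q_3=1·3+1=4
fundamental: x₁=87, y₁=4  (since 7569 − 473·16 = 1)

87 4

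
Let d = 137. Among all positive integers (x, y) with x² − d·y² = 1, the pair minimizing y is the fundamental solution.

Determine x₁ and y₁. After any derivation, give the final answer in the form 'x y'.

√137 → a₀=11, period (1,2,2,1,1,2,2,1,22); ℓ=9 odd so k=17
i=0: a=11 ⇒ p=11, q=1
…
i=3: a=2 ⇒ p=82, q=7
…
i=5: a=1 ⇒ p=199, q=17
…
i=8: a=1 ⇒ p=1744, q=149
…
i=11: a=2 ⇒ p=122279, q=10447
i=12: a=2 ⇒ p=285899, q=24426
i=13: a=1 ⇒ p=408178, q=34873
…
i=15: a=2 ⇒ p=1796332, q=153471
i=16: a=2 ⇒ p=4286741, q=366241
i=17: a=1 ⇒ p=6083073, q=519712
fundamental: x₁=6083073, y₁=519712  (since 37003777123329 − 137·270100562944 = 1)

6083073 519712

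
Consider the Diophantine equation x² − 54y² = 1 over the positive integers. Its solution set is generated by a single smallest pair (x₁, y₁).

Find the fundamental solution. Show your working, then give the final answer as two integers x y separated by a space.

485 66

d=54: √d = [7; 2,1,6,1,2,14] (ℓ=6, even), read p_5/q_5
step 0: (7, 1)  from 7·(1,0) + (0,1)
…
step 2: (22, 3)  from 1·(15,2) + (7,1)
step 3: (147, 20)  from 6·(22,3) + (15,2)
step 4: (169, 23)  from 1·(147,20) + (22,3)
step 5: (485, 66)  from 2·(169,23) + (147,20)
fundamental: x₁=485, y₁=66  (since 235225 − 54·4356 = 1)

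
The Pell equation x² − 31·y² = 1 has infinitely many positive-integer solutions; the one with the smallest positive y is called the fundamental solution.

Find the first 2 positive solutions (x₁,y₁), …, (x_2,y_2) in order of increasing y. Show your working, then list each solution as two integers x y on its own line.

1520 273
4620799 829920

[5; 1,1,3,5,3,1,1,10] for √31; ℓ=8 ⇒ convergent index 7
step 0: (5, 1)  from 5·(1,0) + (0,1)
step 1: (6, 1)  from 1·(5,1) + (1,0)
step 2: (11, 2)  from 1·(6,1) + (5,1)
step 3: (39, 7)  from 3·(11,2) + (6,1)
step 4: (206, 37)  from 5·(39,7) + (11,2)
step 5: (657, 118)  from 3·(206,37) + (39,7)
step 6: (863, 155)  from 1·(657,118) + (206,37)
step 7: (1520, 273)  from 1·(863,155) + (657,118)
→ (1520, 273).  Check: 1520²=2310400, 31·273²=2310399, difference 1.
(x_2, y_2) = (1520·1520 + 31·273·273, 1520·273 + 273·1520) = (4620799, 829920)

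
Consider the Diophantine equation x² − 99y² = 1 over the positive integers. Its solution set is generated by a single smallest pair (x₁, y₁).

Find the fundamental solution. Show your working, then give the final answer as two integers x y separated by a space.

[9; 1,18] for √99; ℓ=2 ⇒ convergent index 1
k=0  a_k=9  p_k/q_k = 9/1
k=1  a_k=1  p_k/q_k = 10/1
fundamental: x₁=10, y₁=1  (since 100 − 99·1 = 1)

10 1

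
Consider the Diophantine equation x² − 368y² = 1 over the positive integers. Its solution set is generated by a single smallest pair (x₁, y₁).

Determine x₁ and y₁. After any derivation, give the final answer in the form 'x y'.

√368 → a₀=19, period (5,2,5,38); ℓ=4 even so k=3
k=0  a_k=19  p_k/q_k = 19/1
…
k=2  a_k=2  p_k/q_k = 211/11
k=3  a_k=5  p_k/q_k = 1151/60
(x₁, y₁) = (1151, 60);  1151² − 368·60² = 1 ✓

1151 60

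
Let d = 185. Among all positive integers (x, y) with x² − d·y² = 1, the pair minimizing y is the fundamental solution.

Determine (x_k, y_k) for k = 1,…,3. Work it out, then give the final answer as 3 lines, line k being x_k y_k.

√185 = [13; 1,1,1,1,26, …], period ℓ=5 (odd) → k=9
i=0: a=13 ⇒ p=13, q=1
i=1: a=1 ⇒ p=14, q=1
i=2: a=1 ⇒ p=27, q=2
i=3: a=1 ⇒ p=41, q=3
…
i=6: a=1 ⇒ p=1877, q=138
i=7: a=1 ⇒ p=3686, q=271
i=8: a=1 ⇒ p=5563, q=409
i=9: a=1 ⇒ p=9249, q=680
fundamental: x₁=9249, y₁=680  (since 85544001 − 185·462400 = 1)
k=2:  x_2 = 9249·9249+185·680·680 = 171088001,  y_2 = 9249·680+680·9249 = 12578640
k=3:  x_3 = 9249·171088001+185·680·12578640 = 3164785833249,  y_3 = 9249·12578640+680·171088001 = 232679682040

9249 680
171088001 12578640
3164785833249 232679682040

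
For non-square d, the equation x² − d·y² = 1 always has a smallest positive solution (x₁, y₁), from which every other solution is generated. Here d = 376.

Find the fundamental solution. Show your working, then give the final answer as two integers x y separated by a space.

2143295 110532

√376 → a₀=19, period (2,1,1,3,1,…,1,2,38); ℓ=16 even so k=15
a_0=19:  p_0=19·1+0=19,  q_0=19·0+1=1
…
a_2=1:  p_2=1·39+19=58,  q_2=1·2+1=3
…
a_5=1:  p_5=1·349+97=446,  q_5=1·18+5=23
a_6=2:  p_6=2·446+349=1241,  q_6=2·23+18=64
…
a_10=2:  p_10=2·28834+12953=70621,  q_10=2·1487+668=3642
…
a_13=1:  p_13=1·368986+99455=468441,  q_13=1·19029+5129=24158
a_14=1:  p_14=1·468441+368986=837427,  q_14=1·24158+19029=43187
a_15=2:  p_15=2·837427+468441=2143295,  q_15=2·43187+24158=110532
(x₁, y₁) = (2143295, 110532);  2143295² − 376·110532² = 1 ✓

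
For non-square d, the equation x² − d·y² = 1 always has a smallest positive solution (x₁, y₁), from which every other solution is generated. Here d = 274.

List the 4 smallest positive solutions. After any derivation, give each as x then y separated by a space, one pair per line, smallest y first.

√274 → a₀=16, period (1,1,4,4,1,1,32); ℓ=7 odd so k=13
k=0  a_k=16  p_k/q_k = 16/1
…
k=7  a_k=32  p_k/q_k = 45802/2767
…
k=11  a_k=4  p_k/q_k = 1770023/106931
k=12  a_k=1  p_k/q_k = 2189276/132259
k=13  a_k=1  p_k/q_k = 3959299/239190
(x₁, y₁) = (3959299, 239190);  3959299² − 274·239190² = 1 ✓
(3959299+239190√274)^2 = 31352097142801 + 1894049455620√274
(3959299+239190√274)^3 = 248264653730785753699 + 14998216231173381570√274
(3959299+239190√274)^4 = 1965907990503261255572251201 + 118764845051735182903983240√274

3959299 239190
31352097142801 1894049455620
248264653730785753699 14998216231173381570
1965907990503261255572251201 118764845051735182903983240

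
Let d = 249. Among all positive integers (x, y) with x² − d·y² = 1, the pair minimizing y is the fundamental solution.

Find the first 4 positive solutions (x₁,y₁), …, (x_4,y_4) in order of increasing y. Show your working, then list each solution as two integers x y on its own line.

8553815 542076
146335502108449 9273635639880
2503453625935556812055 158649927281879742324
42828158354663763449114371201 2714124255465295062538692240

[15; 1,3,1,1,5,…,3,1,30] for √249; ℓ=16 ⇒ convergent index 15
step 0: (15, 1)  from 15·(1,0) + (0,1)
step 1: (16, 1)  from 1·(15,1) + (1,0)
…
step 5: (789, 50)  from 5·(142,9) + (79,5)
step 6: (931, 59)  from 1·(789,50) + (142,9)
…
step 8: (36751, 2329)  from 10·(3582,227) + (931,59)
…
step 13: (1884116, 119401)  from 1·(1017351,64472) + (866765,54929)
step 14: (6669699, 422675)  from 3·(1884116,119401) + (1017351,64472)
step 15: (8553815, 542076)  from 1·(6669699,422675) + (1884116,119401)
fundamental: x₁=8553815, y₁=542076  (since 73167751054225 − 249·293846389776 = 1)
(8553815+542076√249)^2 = 146335502108449 + 9273635639880√249
(8553815+542076√249)^3 = 2503453625935556812055 + 158649927281879742324√249
(8553815+542076√249)^4 = 42828158354663763449114371201 + 2714124255465295062538692240√249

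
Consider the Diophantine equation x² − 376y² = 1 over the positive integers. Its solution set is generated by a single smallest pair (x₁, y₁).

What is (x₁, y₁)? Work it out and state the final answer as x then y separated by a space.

d=376: √d = [19; 2,1,1,3,1,…,1,2,38] (ℓ=16, even), read p_15/q_15
i=0: a=19 ⇒ p=19, q=1
i=1: a=2 ⇒ p=39, q=2
…
i=3: a=1 ⇒ p=97, q=5
i=4: a=3 ⇒ p=349, q=18
i=5: a=1 ⇒ p=446, q=23
i=6: a=2 ⇒ p=1241, q=64
i=7: a=2 ⇒ p=2928, q=151
i=8: a=4 ⇒ p=12953, q=668
…
i=10: a=2 ⇒ p=70621, q=3642
i=11: a=1 ⇒ p=99455, q=5129
i=12: a=3 ⇒ p=368986, q=19029
i=13: a=1 ⇒ p=468441, q=24158
i=14: a=1 ⇒ p=837427, q=43187
i=15: a=2 ⇒ p=2143295, q=110532
fundamental: x₁=2143295, y₁=110532  (since 4593713457025 − 376·12217323024 = 1)

2143295 110532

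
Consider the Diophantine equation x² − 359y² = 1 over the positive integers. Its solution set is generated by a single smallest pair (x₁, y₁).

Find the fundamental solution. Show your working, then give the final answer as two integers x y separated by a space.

360 19

√359 → a₀=18, period (1,17,1,36); ℓ=4 even so k=3
a_0=18:  p_0=18·1+0=18,  q_0=18·0+1=1
…
a_2=17:  p_2=17·19+18=341,  q_2=17·1+1=18
a_3=1:  p_3=1·341+19=360,  q_3=1·18+1=19
→ (360, 19).  Check: 360²=129600, 359·19²=129599, difference 1.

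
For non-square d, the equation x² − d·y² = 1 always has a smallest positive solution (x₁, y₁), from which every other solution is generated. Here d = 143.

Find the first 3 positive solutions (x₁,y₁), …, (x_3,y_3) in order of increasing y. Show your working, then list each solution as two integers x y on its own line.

d=143: √d = [11; 1,22] (ℓ=2, even), read p_1/q_1
a_0=11:  p_0=11·1+0=11,  q_0=11·0+1=1
a_1=1:  p_1=1·11+1=12,  q_1=1·1+0=1
fundamental: x₁=12, y₁=1  (since 144 − 143·1 = 1)
k=2:  x_2 = 12·12+143·1·1 = 287,  y_2 = 12·1+1·12 = 24
k=3:  x_3 = 12·287+143·1·24 = 6876,  y_3 = 12·24+1·287 = 575

12 1
287 24
6876 575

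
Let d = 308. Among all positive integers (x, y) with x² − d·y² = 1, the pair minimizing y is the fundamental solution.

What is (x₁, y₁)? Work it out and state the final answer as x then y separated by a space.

√308 = [17; 1,1,4,1,1,34, …], period ℓ=6 (even) → k=5
step 0: (17, 1)  from 17·(1,0) + (0,1)
…
step 3: (158, 9)  from 4·(35,2) + (18,1)
step 4: (193, 11)  from 1·(158,9) + (35,2)
step 5: (351, 20)  from 1·(193,11) + (158,9)
→ (351, 20).  Check: 351²=123201, 308·20²=123200, difference 1.

351 20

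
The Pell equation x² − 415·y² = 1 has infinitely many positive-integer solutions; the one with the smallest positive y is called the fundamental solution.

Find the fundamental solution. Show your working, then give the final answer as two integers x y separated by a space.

[20; 2,1,2,4,6,…,1,2,40] for √415; ℓ=16 ⇒ convergent index 15
i=0: a=20 ⇒ p=20, q=1
…
i=4: a=4 ⇒ p=713, q=35
…
i=10: a=1 ⇒ p=77473, q=3803
…
i=14: a=1 ⇒ p=6841255, q=335824
i=15: a=2 ⇒ p=18412804, q=903849
fundamental: x₁=18412804, y₁=903849  (since 339031351142416 − 415·816943014801 = 1)

18412804 903849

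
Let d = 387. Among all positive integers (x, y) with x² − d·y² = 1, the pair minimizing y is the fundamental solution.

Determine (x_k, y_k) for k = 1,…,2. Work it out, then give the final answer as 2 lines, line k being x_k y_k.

3482 177
24248647 1232628

[19; 1,2,19,2,1,38] for √387; ℓ=6 ⇒ convergent index 5
i=0: a=19 ⇒ p=19, q=1
i=1: a=1 ⇒ p=20, q=1
i=2: a=2 ⇒ p=59, q=3
i=3: a=19 ⇒ p=1141, q=58
i=4: a=2 ⇒ p=2341, q=119
i=5: a=1 ⇒ p=3482, q=177
fundamental: x₁=3482, y₁=177  (since 12124324 − 387·31329 = 1)
(x_2, y_2) = (3482·3482 + 387·177·177, 3482·177 + 177·3482) = (24248647, 1232628)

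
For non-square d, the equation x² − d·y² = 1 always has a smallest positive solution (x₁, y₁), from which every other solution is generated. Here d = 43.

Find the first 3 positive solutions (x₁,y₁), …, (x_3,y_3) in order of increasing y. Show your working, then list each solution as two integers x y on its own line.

3482 531
24248647 3697884
168867574226 25752063645

√43 → a₀=6, period (1,1,3,1,5,1,3,1,1,12); ℓ=10 even so k=9
i=0: a=6 ⇒ p=6, q=1
i=1: a=1 ⇒ p=7, q=1
i=2: a=1 ⇒ p=13, q=2
i=3: a=3 ⇒ p=46, q=7
i=4: a=1 ⇒ p=59, q=9
i=5: a=5 ⇒ p=341, q=52
i=6: a=1 ⇒ p=400, q=61
i=7: a=3 ⇒ p=1541, q=235
i=8: a=1 ⇒ p=1941, q=296
i=9: a=1 ⇒ p=3482, q=531
→ (3482, 531).  Check: 3482²=12124324, 43·531²=12124323, difference 1.
n=2: (3482,531)∘(3482,531) = (3482·3482+43·531·531, 3482·531+531·3482) = (24248647,3697884)
n=3: (24248647,3697884)∘(3482,531) = (3482·24248647+43·531·3697884, 3482·3697884+531·24248647) = (168867574226,25752063645)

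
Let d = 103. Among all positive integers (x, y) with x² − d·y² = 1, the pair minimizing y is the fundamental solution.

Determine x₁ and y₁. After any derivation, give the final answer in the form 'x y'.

227528 22419

√103 → a₀=10, period (6,1,2,1,1,9,1,1,2,1,6,20); ℓ=12 even so k=11
a_0=10:  p_0=10·1+0=10,  q_0=10·0+1=1
…
a_10=1:  p_10=1·24266+9611=33877,  q_10=1·2391+947=3338
a_11=6:  p_11=6·33877+24266=227528,  q_11=6·3338+2391=22419
(x₁, y₁) = (227528, 22419);  227528² − 103·22419² = 1 ✓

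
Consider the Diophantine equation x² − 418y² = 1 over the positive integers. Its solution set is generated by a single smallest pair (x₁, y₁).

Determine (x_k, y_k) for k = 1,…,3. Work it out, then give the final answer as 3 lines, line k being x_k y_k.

√418 = [20; 2,4,20,4,2,40, …], period ℓ=6 (even) → k=5
k=0  a_k=20  p_k/q_k = 20/1
k=1  a_k=2  p_k/q_k = 41/2
k=2  a_k=4  p_k/q_k = 184/9
…
k=4  a_k=4  p_k/q_k = 15068/737
k=5  a_k=2  p_k/q_k = 33857/1656
→ (33857, 1656).  Check: 33857²=1146296449, 418·1656²=1146296448, difference 1.
(33857+1656√418)^2 = 2292592897 + 112134384√418
(33857+1656√418)^3 = 155240635393601 + 7593067676520√418

33857 1656
2292592897 112134384
155240635393601 7593067676520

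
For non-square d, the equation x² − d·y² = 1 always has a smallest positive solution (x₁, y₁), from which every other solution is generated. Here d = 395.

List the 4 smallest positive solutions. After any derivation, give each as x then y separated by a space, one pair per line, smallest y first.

159 8
50561 2544
16078239 808984
5112829441 257254368

[19; 1,6,1,38] for √395; ℓ=4 ⇒ convergent index 3
a_0=19:  p_0=19·1+0=19,  q_0=19·0+1=1
…
a_2=6:  p_2=6·20+19=139,  q_2=6·1+1=7
a_3=1:  p_3=1·139+20=159,  q_3=1·7+1=8
fundamental: x₁=159, y₁=8  (since 25281 − 395·64 = 1)
(x_2, y_2) = (159·159 + 395·8·8, 159·8 + 8·159) = (50561, 2544)
(x_3, y_3) = (159·50561 + 395·8·2544, 159·2544 + 8·50561) = (16078239, 808984)
(x_4, y_4) = (159·16078239 + 395·8·808984, 159·808984 + 8·16078239) = (5112829441, 257254368)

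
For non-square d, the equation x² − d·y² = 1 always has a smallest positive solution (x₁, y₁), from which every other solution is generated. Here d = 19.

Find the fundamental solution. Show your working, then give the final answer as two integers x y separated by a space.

√19 → a₀=4, period (2,1,3,1,2,8); ℓ=6 even so k=5
k=0  a_k=4  p_k/q_k = 4/1
k=1  a_k=2  p_k/q_k = 9/2
…
k=4  a_k=1  p_k/q_k = 61/14
k=5  a_k=2  p_k/q_k = 170/39
→ (170, 39).  Check: 170²=28900, 19·39²=28899, difference 1.

170 39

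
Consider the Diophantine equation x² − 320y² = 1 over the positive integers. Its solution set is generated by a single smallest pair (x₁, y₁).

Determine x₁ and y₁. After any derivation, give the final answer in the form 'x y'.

√320 → a₀=17, period (1,7,1,34); ℓ=4 even so k=3
k=0  a_k=17  p_k/q_k = 17/1
…
k=2  a_k=7  p_k/q_k = 143/8
k=3  a_k=1  p_k/q_k = 161/9
fundamental: x₁=161, y₁=9  (since 25921 − 320·81 = 1)

161 9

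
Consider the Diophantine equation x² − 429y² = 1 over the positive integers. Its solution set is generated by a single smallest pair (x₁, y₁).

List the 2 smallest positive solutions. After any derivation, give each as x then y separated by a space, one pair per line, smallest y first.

1524095 73584
4645731138049 224298012960

√429 → a₀=20, period (1,2,2,9,1,12,1,9,2,2,1,40); ℓ=12 even so k=11
step 0: (20, 1)  from 20·(1,0) + (0,1)
…
step 2: (62, 3)  from 2·(21,1) + (20,1)
step 3: (145, 7)  from 2·(62,3) + (21,1)
…
step 10: (1085636, 52415)  from 2·(438459,21169) + (208718,10077)
step 11: (1524095, 73584)  from 1·(1085636,52415) + (438459,21169)
(x₁, y₁) = (1524095, 73584);  1524095² − 429·73584² = 1 ✓
(1524095+73584√429)^2 = 4645731138049 + 224298012960√429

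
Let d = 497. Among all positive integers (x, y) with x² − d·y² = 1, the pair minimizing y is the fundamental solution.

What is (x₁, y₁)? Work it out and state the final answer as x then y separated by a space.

1201887 53912

d=497: √d = [22; 3,2,2,5,6,5,2,2,3,44] (ℓ=10, even), read p_9/q_9
i=0: a=22 ⇒ p=22, q=1
i=1: a=3 ⇒ p=67, q=3
i=2: a=2 ⇒ p=156, q=7
i=3: a=2 ⇒ p=379, q=17
i=4: a=5 ⇒ p=2051, q=92
…
i=7: a=2 ⇒ p=143637, q=6443
i=8: a=2 ⇒ p=352750, q=15823
i=9: a=3 ⇒ p=1201887, q=53912
fundamental: x₁=1201887, y₁=53912  (since 1444532360769 − 497·2906503744 = 1)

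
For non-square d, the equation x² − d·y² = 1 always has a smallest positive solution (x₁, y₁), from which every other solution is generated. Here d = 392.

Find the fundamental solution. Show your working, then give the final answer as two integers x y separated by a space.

√392 → a₀=19, period (1,3,1,38); ℓ=4 even so k=3
i=0: a=19 ⇒ p=19, q=1
i=1: a=1 ⇒ p=20, q=1
i=2: a=3 ⇒ p=79, q=4
i=3: a=1 ⇒ p=99, q=5
(x₁, y₁) = (99, 5);  99² − 392·5² = 1 ✓

99 5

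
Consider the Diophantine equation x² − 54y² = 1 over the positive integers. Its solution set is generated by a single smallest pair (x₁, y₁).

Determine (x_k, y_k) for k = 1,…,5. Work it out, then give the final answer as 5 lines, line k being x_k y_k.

485 66
470449 64020
456335045 62099334
442644523201 60236289960
429364731169925 58429139161866

√54 = [7; 2,1,6,1,2,14, …], period ℓ=6 (even) → k=5
i=0: a=7 ⇒ p=7, q=1
i=1: a=2 ⇒ p=15, q=2
i=2: a=1 ⇒ p=22, q=3
i=3: a=6 ⇒ p=147, q=20
i=4: a=1 ⇒ p=169, q=23
i=5: a=2 ⇒ p=485, q=66
fundamental: x₁=485, y₁=66  (since 235225 − 54·4356 = 1)
n=2: (485,66)∘(485,66) = (485·485+54·66·66, 485·66+66·485) = (470449,64020)
n=3: (470449,64020)∘(485,66) = (485·470449+54·66·64020, 485·64020+66·470449) = (456335045,62099334)
n=4: (456335045,62099334)∘(485,66) = (485·456335045+54·66·62099334, 485·62099334+66·456335045) = (442644523201,60236289960)
n=5: (442644523201,60236289960)∘(485,66) = (485·442644523201+54·66·60236289960, 485·60236289960+66·442644523201) = (429364731169925,58429139161866)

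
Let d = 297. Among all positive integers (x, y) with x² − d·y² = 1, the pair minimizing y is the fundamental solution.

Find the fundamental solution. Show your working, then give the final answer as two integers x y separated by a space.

√297 → a₀=17, period (4,3,1,1,2,1,1,3,4,34); ℓ=10 even so k=9
k=0  a_k=17  p_k/q_k = 17/1
…
k=3  a_k=1  p_k/q_k = 293/17
…
k=8  a_k=3  p_k/q_k = 11357/659
k=9  a_k=4  p_k/q_k = 48599/2820
(x₁, y₁) = (48599, 2820);  48599² − 297·2820² = 1 ✓

48599 2820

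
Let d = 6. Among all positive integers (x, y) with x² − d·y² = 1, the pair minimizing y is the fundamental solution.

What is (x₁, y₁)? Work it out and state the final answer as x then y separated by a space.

5 2

d=6: √d = [2; 2,4] (ℓ=2, even), read p_1/q_1
i=0: a=2 ⇒ p=2, q=1
i=1: a=2 ⇒ p=5, q=2
→ (5, 2).  Check: 5²=25, 6·2²=24, difference 1.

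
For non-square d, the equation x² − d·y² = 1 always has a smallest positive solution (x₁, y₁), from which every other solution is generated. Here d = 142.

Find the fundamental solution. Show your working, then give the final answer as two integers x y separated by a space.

d=142: √d = [11; 1,10,1,22] (ℓ=4, even), read p_3/q_3
k=0  a_k=11  p_k/q_k = 11/1
k=1  a_k=1  p_k/q_k = 12/1
k=2  a_k=10  p_k/q_k = 131/11
k=3  a_k=1  p_k/q_k = 143/12
fundamental: x₁=143, y₁=12  (since 20449 − 142·144 = 1)

143 12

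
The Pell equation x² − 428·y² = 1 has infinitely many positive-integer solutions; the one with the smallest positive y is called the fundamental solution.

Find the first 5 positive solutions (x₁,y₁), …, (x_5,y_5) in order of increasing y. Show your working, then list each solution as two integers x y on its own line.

1850887 89466
6851565373537 331182912684
25362946559057703751 1225964295417811950
93887896135702420679780737 4538242753705644230486616
347551772829818329662915600223687 16799549031354731501369944644834

√428 = [20; 1,2,4,1,5,10,5,1,4,2,1,40, …], period ℓ=12 (even) → k=11
k=0  a_k=20  p_k/q_k = 20/1
…
k=3  a_k=4  p_k/q_k = 269/13
…
k=8  a_k=1  p_k/q_k = 119350/5769
k=9  a_k=4  p_k/q_k = 577179/27899
k=10  a_k=2  p_k/q_k = 1273708/61567
k=11  a_k=1  p_k/q_k = 1850887/89466
fundamental: x₁=1850887, y₁=89466  (since 3425782686769 − 428·8004165156 = 1)
(1850887+89466√428)^2 = 6851565373537 + 331182912684√428
(1850887+89466√428)^3 = 25362946559057703751 + 1225964295417811950√428
(1850887+89466√428)^4 = 93887896135702420679780737 + 4538242753705644230486616√428
(1850887+89466√428)^5 = 347551772829818329662915600223687 + 16799549031354731501369944644834√428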